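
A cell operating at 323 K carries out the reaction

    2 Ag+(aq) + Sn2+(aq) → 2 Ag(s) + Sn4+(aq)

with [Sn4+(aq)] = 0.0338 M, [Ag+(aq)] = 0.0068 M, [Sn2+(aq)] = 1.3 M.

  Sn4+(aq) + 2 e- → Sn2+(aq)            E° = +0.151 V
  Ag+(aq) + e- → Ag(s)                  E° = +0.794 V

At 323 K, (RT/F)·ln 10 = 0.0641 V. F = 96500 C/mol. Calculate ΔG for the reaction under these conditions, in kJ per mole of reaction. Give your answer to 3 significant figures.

−107 kJ/mol

With Ag⁺/Ag reduced at the cathode, E°cell = +0.794 − (+0.151) = +0.643 V and n = 2.
The reaction quotient is [Sn4+(aq)] / ([Ag+(aq)]^2·[Sn2+(aq)]) = 562; by Nernst, E = +0.643 − (0.0641/2)(2.750) = +0.5549 V.
Then ΔG = −nFE = −2 × 96500 × +0.5549 J/mol = −107 kJ/mol.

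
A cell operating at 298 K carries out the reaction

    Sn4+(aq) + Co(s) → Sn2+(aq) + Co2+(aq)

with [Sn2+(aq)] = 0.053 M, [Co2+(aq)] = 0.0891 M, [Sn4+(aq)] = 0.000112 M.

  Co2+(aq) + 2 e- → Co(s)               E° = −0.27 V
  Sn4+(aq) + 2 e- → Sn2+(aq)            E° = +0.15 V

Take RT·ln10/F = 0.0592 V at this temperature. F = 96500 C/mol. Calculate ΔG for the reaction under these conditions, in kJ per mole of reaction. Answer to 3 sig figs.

With Sn⁴⁺/Sn²⁺ reduced at the cathode, E°cell = +0.15 − (−0.27) = +0.42 V and n = 2.
Here Q = ([Sn2+(aq)]·[Co2+(aq)]) / [Sn4+(aq)] = 42.2 (log Q = 1.625), giving E = +0.42 − (0.0592/2)·(1.625) = +0.3719 V.
ΔG = −nFE = −(2)(96500)(+0.3719) J/mol = −71.8 kJ/mol.

−71.8 kJ/mol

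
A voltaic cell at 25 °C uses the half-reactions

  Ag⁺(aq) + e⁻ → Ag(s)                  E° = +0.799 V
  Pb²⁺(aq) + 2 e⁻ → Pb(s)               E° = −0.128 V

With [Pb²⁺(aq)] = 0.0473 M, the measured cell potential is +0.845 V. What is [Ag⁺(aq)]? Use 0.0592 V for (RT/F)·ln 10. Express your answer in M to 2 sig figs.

The Ag⁺/Ag couple has the larger reduction potential, so it is the cathode: E°cell = +0.799 − (−0.128) = +0.927 V and n = 2.
From the Nernst equation, log Q = n(E° − E)/0.0592 = 2·(+0.927 − (+0.845))/0.0592 = 2.770.
For 2 Ag⁺(aq) + Pb(s) → 2 Ag(s) + Pb²⁺(aq), the reaction quotient is Q = [Pb²⁺(aq)] / [Ag⁺(aq)]^2.
Isolating [Ag⁺(aq)] in Q = 10^{2.770} yields log [Ag⁺(aq)] = −2.048, i.e. 0.0090 M.

0.0090 M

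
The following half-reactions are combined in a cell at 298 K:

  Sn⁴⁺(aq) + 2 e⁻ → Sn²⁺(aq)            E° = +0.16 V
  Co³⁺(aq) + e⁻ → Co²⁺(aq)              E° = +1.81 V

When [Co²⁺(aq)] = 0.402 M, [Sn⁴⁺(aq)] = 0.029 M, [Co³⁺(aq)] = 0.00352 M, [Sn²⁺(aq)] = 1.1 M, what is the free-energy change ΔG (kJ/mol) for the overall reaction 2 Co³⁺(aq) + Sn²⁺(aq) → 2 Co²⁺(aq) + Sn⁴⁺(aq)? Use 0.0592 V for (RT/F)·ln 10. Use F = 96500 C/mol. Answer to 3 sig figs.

E°cell = +1.81 − (+0.16) = +1.65 V; the balanced reaction transfers n = 2 electrons.
The reaction quotient is ([Co²⁺(aq)]^2·[Sn⁴⁺(aq)]) / ([Co³⁺(aq)]^2·[Sn²⁺(aq)]) = 344; by Nernst, E = +1.65 − (0.0592/2)(2.536) = +1.5749 V.
ΔG = −nFE = −(2)(96500)(+1.5749) J/mol = −304 kJ/mol.

−304 kJ/mol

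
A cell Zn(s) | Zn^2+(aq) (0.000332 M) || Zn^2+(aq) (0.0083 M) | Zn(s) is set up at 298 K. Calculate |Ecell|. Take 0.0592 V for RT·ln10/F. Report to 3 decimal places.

For a concentration cell E°cell = 0, since both electrodes use the same couple.
The compartment with the higher Zn^2+(aq) concentration (0.0083 M) acts as the cathode; ions are reduced there and produced at the dilute (0.000332 M) anode.
With n = 2, Ecell = −(0.0592/2)·log([dilute]/[conc]) = −(0.0592/2)·log(0.000332/0.0083) = +0.041 V.

0.041 V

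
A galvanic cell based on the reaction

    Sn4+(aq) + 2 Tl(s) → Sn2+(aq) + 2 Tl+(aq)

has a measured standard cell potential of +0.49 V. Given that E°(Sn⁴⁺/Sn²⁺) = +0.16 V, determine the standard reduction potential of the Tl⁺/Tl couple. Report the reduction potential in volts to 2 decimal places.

−0.33 V

In the reaction as written the Sn⁴⁺/Sn²⁺ couple is reduced (cathode) and Tl⁺/Tl is oxidized (anode), so E°cell = E°(Sn⁴⁺/Sn²⁺) − E°(Tl⁺/Tl).
E°(Tl⁺/Tl) = E°(cathode) − E°cell = +0.16 − (+0.49) = −0.33 V.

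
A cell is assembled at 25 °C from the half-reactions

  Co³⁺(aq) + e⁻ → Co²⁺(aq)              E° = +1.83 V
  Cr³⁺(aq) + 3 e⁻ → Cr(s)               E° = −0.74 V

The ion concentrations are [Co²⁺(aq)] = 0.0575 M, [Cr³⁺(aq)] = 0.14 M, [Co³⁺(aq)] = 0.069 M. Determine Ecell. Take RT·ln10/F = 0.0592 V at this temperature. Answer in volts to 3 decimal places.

+2.592 V

Co³⁺/Co²⁺ is reduced (cathode, E° = +1.83 V) and Cr³⁺/Cr is oxidized (anode).
E°cell = E°cat − E°an = +1.83 − (−0.74) = +2.57 V; n = 3.
Balancing gives 3 Co³⁺(aq) + Cr(s) → 3 Co²⁺(aq) + Cr³⁺(aq); hence Q = ([Co²⁺(aq)]^3·[Cr³⁺(aq)]) / [Co³⁺(aq)]^3 = 0.081 (log Q = −1.091).
Applying E = E° − (RT ln10/nF)·log Q gives +2.57 − (0.0592/3)(−1.091) = +2.592 V.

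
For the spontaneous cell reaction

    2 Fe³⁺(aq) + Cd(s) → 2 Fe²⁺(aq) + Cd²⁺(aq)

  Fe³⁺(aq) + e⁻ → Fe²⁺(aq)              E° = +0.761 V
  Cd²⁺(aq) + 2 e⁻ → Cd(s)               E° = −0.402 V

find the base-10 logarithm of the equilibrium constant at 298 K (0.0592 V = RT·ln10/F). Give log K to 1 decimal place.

The Fe³⁺/Fe²⁺ couple is reduced (cathode); E°cell = +0.761 − (−0.402) = +1.163 V with n = 2.
At equilibrium E = 0, so log K = nE°cell / 0.0592 = (2)(+1.163) / 0.0592 = 39.3.

log K = 39.3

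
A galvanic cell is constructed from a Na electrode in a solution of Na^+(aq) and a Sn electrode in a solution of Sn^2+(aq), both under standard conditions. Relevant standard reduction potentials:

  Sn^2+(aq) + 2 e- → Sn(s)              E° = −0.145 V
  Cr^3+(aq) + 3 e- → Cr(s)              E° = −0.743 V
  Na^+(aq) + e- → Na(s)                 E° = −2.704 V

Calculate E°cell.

The Sn²⁺/Sn couple has the higher E°, so Sn ion is reduced (cathode) and Na is oxidized (anode).
E°cell = E°(cathode) − E°(anode) = −0.145 − (−2.704) = +2.559 V.

+2.559 V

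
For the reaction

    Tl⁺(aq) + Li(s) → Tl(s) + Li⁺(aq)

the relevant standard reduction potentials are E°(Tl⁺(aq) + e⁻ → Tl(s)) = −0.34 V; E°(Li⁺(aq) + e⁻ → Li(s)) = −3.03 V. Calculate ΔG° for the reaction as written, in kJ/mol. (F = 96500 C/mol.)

In the reaction as written Tl⁺(aq) is reduced, so the Tl⁺/Tl couple is the cathode and Li⁺/Li is the anode.
E°cell = −0.34 − (−3.03) = +2.69 V; balancing electrons gives n = 1.
ΔG° = −nFE°cell = −(1)(96500)(+2.69) J/mol = −260 kJ/mol.

−260 kJ/mol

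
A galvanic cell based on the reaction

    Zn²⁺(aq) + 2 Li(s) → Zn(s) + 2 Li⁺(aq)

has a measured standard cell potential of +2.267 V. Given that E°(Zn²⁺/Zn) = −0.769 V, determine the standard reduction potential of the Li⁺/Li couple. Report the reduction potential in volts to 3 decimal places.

In the reaction as written the Zn²⁺/Zn couple is reduced (cathode) and Li⁺/Li is oxidized (anode), so E°cell = E°(Zn²⁺/Zn) − E°(Li⁺/Li).
E°(Li⁺/Li) = E°(cathode) − E°cell = −0.769 − (+2.267) = −3.036 V.

−3.036 V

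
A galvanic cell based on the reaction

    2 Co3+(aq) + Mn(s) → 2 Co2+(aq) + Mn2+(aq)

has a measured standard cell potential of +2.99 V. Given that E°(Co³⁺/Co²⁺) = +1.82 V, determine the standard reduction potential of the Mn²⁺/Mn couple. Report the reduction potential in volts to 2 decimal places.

In the reaction as written the Co³⁺/Co²⁺ couple is reduced (cathode) and Mn²⁺/Mn is oxidized (anode), so E°cell = E°(Co³⁺/Co²⁺) − E°(Mn²⁺/Mn).
E°(Mn²⁺/Mn) = E°(cathode) − E°cell = +1.82 − (+2.99) = −1.17 V.

−1.17 V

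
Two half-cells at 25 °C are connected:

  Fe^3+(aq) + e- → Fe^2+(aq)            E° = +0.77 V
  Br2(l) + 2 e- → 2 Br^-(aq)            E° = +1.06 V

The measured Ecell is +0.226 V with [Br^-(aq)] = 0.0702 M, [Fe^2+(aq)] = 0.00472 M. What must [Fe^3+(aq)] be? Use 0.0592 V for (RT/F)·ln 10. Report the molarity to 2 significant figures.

0.81 M

With Br₂/Br⁻ at the cathode and Fe³⁺/Fe²⁺ at the anode, E°cell = +1.06 − (+0.77) = +0.29 V (n = 2).
Since E = E° − (0.0592/n)·log Q, log Q = n(E° − E)/0.0592 = 2.162.
Balancing electrons gives Br2(l) + 2 Fe^2+(aq) → 2 Br^-(aq) + 2 Fe^3+(aq); thus Q = ([Br^-(aq)]^2·[Fe^3+(aq)]^2) / [Fe^2+(aq)]^2.
Solving for the unknown gives log [Fe^3+(aq)] = −0.091, so [Fe^3+(aq)] ≈ 0.81 M.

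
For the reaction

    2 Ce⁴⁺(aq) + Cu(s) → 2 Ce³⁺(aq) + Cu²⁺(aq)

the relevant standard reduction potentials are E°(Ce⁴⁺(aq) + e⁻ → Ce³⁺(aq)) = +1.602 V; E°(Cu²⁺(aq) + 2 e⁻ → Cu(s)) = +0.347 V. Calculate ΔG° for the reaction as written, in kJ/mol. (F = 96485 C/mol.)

−242 kJ/mol

In the reaction as written Ce⁴⁺(aq) is reduced, so the Ce⁴⁺/Ce³⁺ couple is the cathode and Cu²⁺/Cu is the anode.
E°cell = +1.602 − (+0.347) = +1.255 V; balancing electrons gives n = 2.
ΔG° = −nFE°cell = −(2)(96485)(+1.255) J/mol = −242 kJ/mol.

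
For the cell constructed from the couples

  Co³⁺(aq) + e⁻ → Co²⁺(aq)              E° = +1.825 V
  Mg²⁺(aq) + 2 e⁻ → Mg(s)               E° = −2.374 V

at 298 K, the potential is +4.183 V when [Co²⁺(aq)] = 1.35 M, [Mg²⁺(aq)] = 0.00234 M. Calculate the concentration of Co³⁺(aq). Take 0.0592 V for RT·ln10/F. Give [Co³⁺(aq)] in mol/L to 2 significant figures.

The Co³⁺/Co²⁺ couple has the larger reduction potential, so it is the cathode: E°cell = +1.825 − (−2.374) = +4.199 V and n = 2.
From the Nernst equation, log Q = n(E° − E)/0.0592 = 2·(+4.199 − (+4.183))/0.0592 = 0.541.
The balanced reaction is 2 Co³⁺(aq) + Mg(s) → 2 Co²⁺(aq) + Mg²⁺(aq), so Q = ([Co²⁺(aq)]^2·[Mg²⁺(aq)]) / [Co³⁺(aq)]^2.
Substituting the known concentrations and solving, log [Co³⁺(aq)] = −1.456 and [Co³⁺(aq)] = 0.035 M.

0.035 M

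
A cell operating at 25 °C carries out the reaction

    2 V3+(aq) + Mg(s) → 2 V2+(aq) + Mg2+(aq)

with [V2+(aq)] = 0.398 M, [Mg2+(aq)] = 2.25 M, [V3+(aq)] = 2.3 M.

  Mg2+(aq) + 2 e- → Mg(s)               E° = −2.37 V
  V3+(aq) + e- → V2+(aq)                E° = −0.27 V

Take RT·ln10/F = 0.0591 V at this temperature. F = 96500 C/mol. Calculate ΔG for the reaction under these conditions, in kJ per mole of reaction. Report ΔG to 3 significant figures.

The standard cell potential is −0.27 − (−2.37) = +2.10 V, with n = 2 electrons in the balanced equation.
The reaction quotient is ([V2+(aq)]^2·[Mg2+(aq)]) / [V3+(aq)]^2 = 0.0674; by Nernst, E = +2.10 − (0.0591/2)(−1.172) = +2.1346 V.
Finally ΔG = −nFE = −(2)(96500 C/mol)(+2.1346 V) = −412 kJ/mol.

−412 kJ/mol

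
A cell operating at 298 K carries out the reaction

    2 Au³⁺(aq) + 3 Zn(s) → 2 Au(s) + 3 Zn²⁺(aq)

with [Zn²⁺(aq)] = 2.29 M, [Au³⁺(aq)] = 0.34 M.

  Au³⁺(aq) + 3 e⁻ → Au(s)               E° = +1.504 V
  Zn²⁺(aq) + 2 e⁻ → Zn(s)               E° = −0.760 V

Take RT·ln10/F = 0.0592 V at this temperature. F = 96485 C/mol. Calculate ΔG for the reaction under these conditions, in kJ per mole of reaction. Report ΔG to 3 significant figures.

−1300 kJ/mol

With Au³⁺/Au reduced at the cathode, E°cell = +1.504 − (−0.760) = +2.264 V and n = 6.
The reaction quotient is [Zn²⁺(aq)]^3 / [Au³⁺(aq)]^2 = 104; by Nernst, E = +2.264 − (0.0592/6)(2.017) = +2.2441 V.
Then ΔG = −nFE = −6 × 96485 × +2.2441 J/mol = −1300 kJ/mol.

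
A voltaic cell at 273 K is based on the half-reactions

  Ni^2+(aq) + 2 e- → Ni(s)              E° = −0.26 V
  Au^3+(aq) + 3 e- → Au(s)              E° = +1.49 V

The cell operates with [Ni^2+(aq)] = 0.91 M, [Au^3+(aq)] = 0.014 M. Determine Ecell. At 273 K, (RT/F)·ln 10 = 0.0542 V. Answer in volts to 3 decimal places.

+1.718 V

Since E°(Au³⁺/Au) > E°(Ni²⁺/Ni), Au³⁺/Au serves as the cathode.
E°cell = +1.49 − (−0.26) = +1.75 V, with n = 6 electrons transferred.
The balanced reaction is 2 Au^3+(aq) + 3 Ni(s) → 2 Au(s) + 3 Ni^2+(aq), so Q = [Ni^2+(aq)]^3 / [Au^3+(aq)]^2 = 3.84×10^3 and log Q = 3.585.
E = E° − (0.0542/n)·log Q = +1.75 − (0.0542/6)(3.585) = +1.718 V.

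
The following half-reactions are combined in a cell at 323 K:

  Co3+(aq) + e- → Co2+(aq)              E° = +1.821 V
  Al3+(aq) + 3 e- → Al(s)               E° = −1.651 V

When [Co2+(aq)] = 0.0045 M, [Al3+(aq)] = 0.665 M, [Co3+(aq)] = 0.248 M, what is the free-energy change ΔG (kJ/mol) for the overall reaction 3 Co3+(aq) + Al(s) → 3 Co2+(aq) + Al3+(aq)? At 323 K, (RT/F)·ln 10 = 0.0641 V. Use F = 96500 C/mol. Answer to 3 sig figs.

With Co³⁺/Co²⁺ reduced at the cathode, E°cell = +1.821 − (−1.651) = +3.472 V and n = 3.
Here Q = ([Co2+(aq)]^3·[Al3+(aq)]) / [Co3+(aq)]^3 = 3.97×10^−6 (log Q = −5.401), giving E = +3.472 − (0.0641/3)·(−5.401) = +3.5874 V.
ΔG = −nFE = −(3)(96500)(+3.5874) J/mol = −1040 kJ/mol.

−1040 kJ/mol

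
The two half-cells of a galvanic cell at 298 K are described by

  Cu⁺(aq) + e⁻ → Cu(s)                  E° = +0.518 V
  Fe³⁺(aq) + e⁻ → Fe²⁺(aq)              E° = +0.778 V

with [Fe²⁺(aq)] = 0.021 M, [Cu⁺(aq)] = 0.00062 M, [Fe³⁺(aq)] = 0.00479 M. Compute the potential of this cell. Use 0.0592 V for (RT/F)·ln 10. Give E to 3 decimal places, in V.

+0.412 V

The Fe³⁺/Fe²⁺ couple has the more positive E°, so it is the cathode; Cu⁺/Cu is the anode.
The standard potential is +0.778 − (+0.518) = +0.260 V and the balanced reaction transfers n = 1 electron.
Balancing gives Fe³⁺(aq) + Cu(s) → Fe²⁺(aq) + Cu⁺(aq); hence Q = ([Fe²⁺(aq)]·[Cu⁺(aq)]) / [Fe³⁺(aq)] = 0.00272 (log Q = −2.566).
By the Nernst equation, E = +0.260 − (0.0592/1)·(−2.566) = +0.412 V.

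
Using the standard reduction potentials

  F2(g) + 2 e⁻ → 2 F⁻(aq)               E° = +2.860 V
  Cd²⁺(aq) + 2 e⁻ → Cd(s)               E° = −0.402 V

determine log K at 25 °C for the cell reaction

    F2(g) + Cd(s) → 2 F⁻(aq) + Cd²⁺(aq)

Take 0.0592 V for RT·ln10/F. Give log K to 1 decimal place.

log K = 110.2

The F₂/F⁻ couple is reduced (cathode); E°cell = +2.860 − (−0.402) = +3.262 V with n = 2.
At equilibrium E = 0, so log K = nE°cell / 0.0592 = (2)(+3.262) / 0.0592 = 110.2.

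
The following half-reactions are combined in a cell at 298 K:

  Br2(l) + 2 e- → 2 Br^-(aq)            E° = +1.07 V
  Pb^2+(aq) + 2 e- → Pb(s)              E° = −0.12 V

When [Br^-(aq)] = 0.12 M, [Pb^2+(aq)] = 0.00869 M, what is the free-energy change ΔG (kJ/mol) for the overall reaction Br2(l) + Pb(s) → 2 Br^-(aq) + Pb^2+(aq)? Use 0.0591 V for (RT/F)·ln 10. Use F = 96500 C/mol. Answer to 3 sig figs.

−252 kJ/mol

With Br₂/Br⁻ reduced at the cathode, E°cell = +1.07 − (−0.12) = +1.19 V and n = 2.
Q = [Br^-(aq)]^2·[Pb^2+(aq)] = 0.000125, so log Q = −3.903 and E = +1.19 − (0.0591/2)(−3.903) = +1.3053 V.
Then ΔG = −nFE = −2 × 96500 × +1.3053 J/mol = −252 kJ/mol.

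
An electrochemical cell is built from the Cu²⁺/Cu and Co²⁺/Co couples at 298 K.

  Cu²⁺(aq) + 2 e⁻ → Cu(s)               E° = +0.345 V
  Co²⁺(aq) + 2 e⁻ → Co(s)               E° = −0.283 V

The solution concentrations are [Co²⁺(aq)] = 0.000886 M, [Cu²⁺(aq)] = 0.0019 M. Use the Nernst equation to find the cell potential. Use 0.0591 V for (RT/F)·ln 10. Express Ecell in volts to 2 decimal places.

The Cu²⁺/Cu couple has the more positive E°, so it is the cathode; Co²⁺/Co is the anode.
E°cell = E°cat − E°an = +0.345 − (−0.283) = +0.628 V; n = 2.
Balancing gives Cu²⁺(aq) + Co(s) → Cu(s) + Co²⁺(aq); hence Q = [Co²⁺(aq)] / [Cu²⁺(aq)] = 0.466 (log Q = −0.331).
E = E° − (0.0591/n)·log Q = +0.628 − (0.0591/2)(−0.331) = +0.64 V.

+0.64 V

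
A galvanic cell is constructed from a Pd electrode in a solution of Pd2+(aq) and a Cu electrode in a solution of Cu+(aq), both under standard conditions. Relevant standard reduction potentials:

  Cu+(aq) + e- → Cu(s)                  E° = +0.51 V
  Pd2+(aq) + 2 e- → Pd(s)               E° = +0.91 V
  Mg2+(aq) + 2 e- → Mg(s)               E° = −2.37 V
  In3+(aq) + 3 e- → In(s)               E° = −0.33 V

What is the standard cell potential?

+0.40 V

Of the two couples in this cell, the one with the more positive reduction potential is reduced at the cathode: here that is Pd²⁺/Pd (+0.91 V); Cu⁺/Cu (+0.51 V) is the anode.
E°cell = E°(cathode) − E°(anode) = +0.91 − (+0.51) = +0.40 V.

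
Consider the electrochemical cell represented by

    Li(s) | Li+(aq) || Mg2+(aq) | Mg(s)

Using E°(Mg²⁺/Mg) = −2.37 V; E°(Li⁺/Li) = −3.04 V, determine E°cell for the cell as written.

+0.67 V

By convention the left-hand electrode in cell notation is the anode (oxidation) and the right-hand electrode is the cathode (reduction).
E°cell = E°(right) − E°(left) = −2.37 − (−3.04) = +0.67 V.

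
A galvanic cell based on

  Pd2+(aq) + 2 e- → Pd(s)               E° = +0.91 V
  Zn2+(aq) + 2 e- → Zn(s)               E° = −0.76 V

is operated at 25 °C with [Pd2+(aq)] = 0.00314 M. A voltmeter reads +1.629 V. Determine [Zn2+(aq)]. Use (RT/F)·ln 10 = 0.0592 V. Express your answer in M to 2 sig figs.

With Pd²⁺/Pd at the cathode and Zn²⁺/Zn at the anode, E°cell = +0.91 − (−0.76) = +1.67 V (n = 2).
Since E = E° − (0.0592/n)·log Q, log Q = n(E° − E)/0.0592 = 1.385.
The balanced reaction is Pd2+(aq) + Zn(s) → Pd(s) + Zn2+(aq), so Q = [Zn2+(aq)] / [Pd2+(aq)].
Substituting the known concentrations and solving, log [Zn2+(aq)] = −1.118 and [Zn2+(aq)] = 0.076 M.

0.076 M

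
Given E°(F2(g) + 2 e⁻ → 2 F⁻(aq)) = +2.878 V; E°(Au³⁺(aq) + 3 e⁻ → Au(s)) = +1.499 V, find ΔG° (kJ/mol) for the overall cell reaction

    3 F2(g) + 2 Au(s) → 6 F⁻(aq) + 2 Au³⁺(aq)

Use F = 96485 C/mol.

In the reaction as written F2(g) is reduced, so the F₂/F⁻ couple is the cathode and Au³⁺/Au is the anode.
E°cell = +2.878 − (+1.499) = +1.379 V; balancing electrons gives n = 6.
ΔG° = −nFE°cell = −(6)(96485)(+1.379) J/mol = −798 kJ/mol.

−798 kJ/mol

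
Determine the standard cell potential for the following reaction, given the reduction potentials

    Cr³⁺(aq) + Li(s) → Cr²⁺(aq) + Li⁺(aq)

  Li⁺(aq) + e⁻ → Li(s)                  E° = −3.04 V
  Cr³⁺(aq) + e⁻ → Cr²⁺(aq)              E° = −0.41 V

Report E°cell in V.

In the reaction as written, Cr³⁺(aq) is reduced (cathode) and Li⁺(aq) is produced by oxidation at the anode.
E°cell = E°(cathode) − E°(anode) = −0.41 − (−3.04) = +2.63 V.
The positive value indicates the reaction is spontaneous as written.

+2.63 V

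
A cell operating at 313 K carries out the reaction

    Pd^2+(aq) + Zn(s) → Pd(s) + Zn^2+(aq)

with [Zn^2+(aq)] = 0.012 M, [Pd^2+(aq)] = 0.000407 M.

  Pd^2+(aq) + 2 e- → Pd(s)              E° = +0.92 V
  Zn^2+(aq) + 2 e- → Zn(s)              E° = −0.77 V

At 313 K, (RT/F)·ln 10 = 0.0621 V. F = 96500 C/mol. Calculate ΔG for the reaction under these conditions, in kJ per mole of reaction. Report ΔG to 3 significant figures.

−317 kJ/mol

The standard cell potential is +0.92 − (−0.77) = +1.69 V, with n = 2 electrons in the balanced equation.
Q = [Zn^2+(aq)] / [Pd^2+(aq)] = 29.5, so log Q = 1.470 and E = +1.69 − (0.0621/2)(1.470) = +1.6444 V.
ΔG = −nFE = −(2)(96500)(+1.6444) J/mol = −317 kJ/mol.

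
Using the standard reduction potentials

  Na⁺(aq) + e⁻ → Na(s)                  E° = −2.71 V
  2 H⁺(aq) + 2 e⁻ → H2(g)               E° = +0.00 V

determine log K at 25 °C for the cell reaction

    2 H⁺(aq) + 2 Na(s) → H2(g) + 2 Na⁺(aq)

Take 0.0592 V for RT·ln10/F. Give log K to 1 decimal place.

log K = 91.6

The 2H⁺/H₂ couple is reduced (cathode); E°cell = +0.00 − (−2.71) = +2.71 V with n = 2.
At equilibrium E = 0, so log K = nE°cell / 0.0592 = (2)(+2.71) / 0.0592 = 91.6.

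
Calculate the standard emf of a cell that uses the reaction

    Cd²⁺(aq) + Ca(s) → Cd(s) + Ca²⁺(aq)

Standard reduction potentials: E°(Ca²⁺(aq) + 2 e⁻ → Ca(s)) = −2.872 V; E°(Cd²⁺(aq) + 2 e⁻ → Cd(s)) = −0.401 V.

+2.471 V

In the reaction as written, Cd²⁺(aq) is reduced (cathode) and Ca²⁺(aq) is produced by oxidation at the anode.
E°cell = E°(cathode) − E°(anode) = −0.401 − (−2.872) = +2.471 V.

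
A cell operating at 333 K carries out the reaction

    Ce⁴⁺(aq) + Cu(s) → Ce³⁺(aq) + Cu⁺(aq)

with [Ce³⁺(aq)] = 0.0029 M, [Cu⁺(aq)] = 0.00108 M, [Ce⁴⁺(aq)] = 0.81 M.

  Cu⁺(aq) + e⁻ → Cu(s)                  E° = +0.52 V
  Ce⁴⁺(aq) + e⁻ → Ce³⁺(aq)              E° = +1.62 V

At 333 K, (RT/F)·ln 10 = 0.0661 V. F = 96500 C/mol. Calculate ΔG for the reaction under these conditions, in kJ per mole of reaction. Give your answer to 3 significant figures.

−141 kJ/mol

With Ce⁴⁺/Ce³⁺ reduced at the cathode, E°cell = +1.62 − (+0.52) = +1.10 V and n = 1.
Q = ([Ce³⁺(aq)]·[Cu⁺(aq)]) / [Ce⁴⁺(aq)] = 3.87×10^−6, so log Q = −5.413 and E = +1.10 − (0.0661/1)(−5.413) = +1.4578 V.
Then ΔG = −nFE = −1 × 96500 × +1.4578 J/mol = −141 kJ/mol.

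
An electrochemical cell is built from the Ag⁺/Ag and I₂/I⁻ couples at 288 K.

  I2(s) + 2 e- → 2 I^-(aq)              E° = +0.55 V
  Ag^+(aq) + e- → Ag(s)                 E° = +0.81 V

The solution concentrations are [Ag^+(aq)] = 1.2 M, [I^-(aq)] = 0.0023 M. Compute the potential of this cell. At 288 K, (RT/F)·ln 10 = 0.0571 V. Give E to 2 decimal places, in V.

+0.11 V

Since E°(Ag⁺/Ag) > E°(I₂/I⁻), Ag⁺/Ag serves as the cathode.
The standard potential is +0.81 − (+0.55) = +0.26 V and the balanced reaction transfers n = 2 electrons.
The balanced reaction is 2 Ag^+(aq) + 2 I^-(aq) → 2 Ag(s) + I2(s), so Q = 1 / ([Ag^+(aq)]^2·[I^-(aq)]^2) = 1.31×10^5 and log Q = 5.118.
E = E° − (0.0571/n)·log Q = +0.26 − (0.0571/2)(5.118) = +0.11 V.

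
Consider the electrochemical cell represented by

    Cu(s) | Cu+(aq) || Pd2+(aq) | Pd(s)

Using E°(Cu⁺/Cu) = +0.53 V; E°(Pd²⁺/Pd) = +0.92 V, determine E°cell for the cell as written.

By convention the left-hand electrode in cell notation is the anode (oxidation) and the right-hand electrode is the cathode (reduction).
E°cell = E°(right) − E°(left) = +0.92 − (+0.53) = +0.39 V.

+0.39 V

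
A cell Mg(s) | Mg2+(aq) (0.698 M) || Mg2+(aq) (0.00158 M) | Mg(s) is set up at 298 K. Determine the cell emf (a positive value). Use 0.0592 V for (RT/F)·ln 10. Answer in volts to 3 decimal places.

For a concentration cell E°cell = 0, since both electrodes use the same couple.
The compartment with the higher Mg2+(aq) concentration (0.698 M) acts as the cathode; ions are reduced there and produced at the dilute (0.00158 M) anode.
With n = 2, Ecell = −(0.0592/2)·log([dilute]/[conc]) = −(0.0592/2)·log(0.00158/0.698) = +0.078 V.

0.078 V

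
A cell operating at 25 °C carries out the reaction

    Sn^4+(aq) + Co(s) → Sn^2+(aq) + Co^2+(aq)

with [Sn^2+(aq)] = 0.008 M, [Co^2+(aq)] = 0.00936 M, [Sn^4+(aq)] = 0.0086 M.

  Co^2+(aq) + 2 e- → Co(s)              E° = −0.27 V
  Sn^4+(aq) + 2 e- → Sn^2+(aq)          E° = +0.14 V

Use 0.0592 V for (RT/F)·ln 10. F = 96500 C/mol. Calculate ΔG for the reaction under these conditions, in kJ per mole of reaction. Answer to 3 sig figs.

−90.9 kJ/mol

With Sn⁴⁺/Sn²⁺ reduced at the cathode, E°cell = +0.14 − (−0.27) = +0.41 V and n = 2.
Here Q = ([Sn^2+(aq)]·[Co^2+(aq)]) / [Sn^4+(aq)] = 0.00871 (log Q = −2.060), giving E = +0.41 − (0.0592/2)·(−2.060) = +0.4710 V.
Then ΔG = −nFE = −2 × 96500 × +0.4710 J/mol = −90.9 kJ/mol.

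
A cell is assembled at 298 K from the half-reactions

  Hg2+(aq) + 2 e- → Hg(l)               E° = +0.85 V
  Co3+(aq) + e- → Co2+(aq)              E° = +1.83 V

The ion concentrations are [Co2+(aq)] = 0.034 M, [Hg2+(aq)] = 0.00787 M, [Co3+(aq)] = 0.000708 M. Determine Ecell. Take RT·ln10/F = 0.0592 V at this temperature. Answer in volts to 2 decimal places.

Co³⁺/Co²⁺ is reduced (cathode, E° = +1.83 V) and Hg²⁺/Hg is oxidized (anode).
E°cell = E°cat − E°an = +1.83 − (+0.85) = +0.98 V; n = 2.
Balancing gives 2 Co3+(aq) + Hg(l) → 2 Co2+(aq) + Hg2+(aq); hence Q = ([Co2+(aq)]^2·[Hg2+(aq)]) / [Co3+(aq)]^2 = 18.1 (log Q = 1.259).
By the Nernst equation, E = +0.98 − (0.0592/2)·(1.259) = +0.94 V.

+0.94 V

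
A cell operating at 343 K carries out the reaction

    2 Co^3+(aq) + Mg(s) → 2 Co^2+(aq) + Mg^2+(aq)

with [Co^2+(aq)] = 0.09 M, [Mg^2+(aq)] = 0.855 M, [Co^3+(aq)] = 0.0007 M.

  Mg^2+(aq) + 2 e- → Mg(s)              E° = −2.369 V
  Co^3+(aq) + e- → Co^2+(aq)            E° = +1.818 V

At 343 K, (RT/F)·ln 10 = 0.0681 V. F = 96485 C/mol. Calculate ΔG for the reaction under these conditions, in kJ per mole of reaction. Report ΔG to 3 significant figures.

The standard cell potential is +1.818 − (−2.369) = +4.187 V, with n = 2 electrons in the balanced equation.
Here Q = ([Co^2+(aq)]^2·[Mg^2+(aq)]) / [Co^3+(aq)]^2 = 1.41×10^4 (log Q = 4.150), giving E = +4.187 − (0.0681/2)·(4.150) = +4.0457 V.
Then ΔG = −nFE = −2 × 96485 × +4.0457 J/mol = −781 kJ/mol.

−781 kJ/mol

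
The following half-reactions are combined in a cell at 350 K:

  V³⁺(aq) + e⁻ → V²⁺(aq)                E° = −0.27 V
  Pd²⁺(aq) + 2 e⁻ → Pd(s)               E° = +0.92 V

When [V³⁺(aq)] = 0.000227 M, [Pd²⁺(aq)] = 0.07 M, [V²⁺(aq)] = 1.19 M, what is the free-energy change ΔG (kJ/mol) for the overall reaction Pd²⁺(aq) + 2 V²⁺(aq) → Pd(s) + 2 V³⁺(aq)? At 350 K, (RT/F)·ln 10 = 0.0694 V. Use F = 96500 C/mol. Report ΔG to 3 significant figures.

The standard cell potential is +0.92 − (−0.27) = +1.19 V, with n = 2 electrons in the balanced equation.
The reaction quotient is [V³⁺(aq)]^2 / ([Pd²⁺(aq)]·[V²⁺(aq)]^2) = 5.2×10^−7; by Nernst, E = +1.19 − (0.0694/2)(−6.284) = +1.4081 V.
ΔG = −nFE = −(2)(96500)(+1.4081) J/mol = −272 kJ/mol.

−272 kJ/mol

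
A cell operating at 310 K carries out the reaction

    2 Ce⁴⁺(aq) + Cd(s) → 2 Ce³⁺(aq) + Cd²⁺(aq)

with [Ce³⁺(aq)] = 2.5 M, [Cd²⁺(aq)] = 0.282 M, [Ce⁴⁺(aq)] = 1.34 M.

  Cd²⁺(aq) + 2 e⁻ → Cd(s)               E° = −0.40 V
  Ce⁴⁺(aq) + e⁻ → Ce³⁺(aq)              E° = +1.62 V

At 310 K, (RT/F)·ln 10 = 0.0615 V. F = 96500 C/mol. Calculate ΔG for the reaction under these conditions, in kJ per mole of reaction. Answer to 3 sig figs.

With Ce⁴⁺/Ce³⁺ reduced at the cathode, E°cell = +1.62 − (−0.40) = +2.02 V and n = 2.
Q = ([Ce³⁺(aq)]^2·[Cd²⁺(aq)]) / [Ce⁴⁺(aq)]^2 = 0.982, so log Q = −0.008 and E = +2.02 − (0.0615/2)(−0.008) = +2.0202 V.
Finally ΔG = −nFE = −(2)(96500 C/mol)(+2.0202 V) = −390 kJ/mol.

−390 kJ/mol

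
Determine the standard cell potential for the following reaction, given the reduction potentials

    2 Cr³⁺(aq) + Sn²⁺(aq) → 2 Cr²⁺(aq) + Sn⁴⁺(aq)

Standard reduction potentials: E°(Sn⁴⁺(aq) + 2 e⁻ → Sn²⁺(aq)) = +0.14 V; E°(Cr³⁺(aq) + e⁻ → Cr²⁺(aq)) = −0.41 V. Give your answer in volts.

−0.55 V

In the reaction as written, Cr³⁺(aq) is reduced (cathode) and Sn⁴⁺(aq) is produced by oxidation at the anode.
E°cell = E°(cathode) − E°(anode) = −0.41 − (+0.14) = −0.55 V.
The negative E°cell means the reaction is non-spontaneous in the direction written.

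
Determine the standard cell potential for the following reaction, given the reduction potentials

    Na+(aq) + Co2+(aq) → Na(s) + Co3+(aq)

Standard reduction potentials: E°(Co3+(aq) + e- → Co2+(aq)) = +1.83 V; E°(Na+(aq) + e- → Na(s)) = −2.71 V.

−4.54 V

In the reaction as written, Na+(aq) is reduced (cathode) and Co3+(aq) is produced by oxidation at the anode.
E°cell = E°(cathode) − E°(anode) = −2.71 − (+1.83) = −4.54 V.
The negative E°cell means the reaction is non-spontaneous in the direction written.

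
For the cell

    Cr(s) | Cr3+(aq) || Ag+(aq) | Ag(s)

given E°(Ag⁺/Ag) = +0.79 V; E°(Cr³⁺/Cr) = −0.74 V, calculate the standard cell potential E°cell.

By convention the left-hand electrode in cell notation is the anode (oxidation) and the right-hand electrode is the cathode (reduction).
E°cell = E°(right) − E°(left) = +0.79 − (−0.74) = +1.53 V.

+1.53 V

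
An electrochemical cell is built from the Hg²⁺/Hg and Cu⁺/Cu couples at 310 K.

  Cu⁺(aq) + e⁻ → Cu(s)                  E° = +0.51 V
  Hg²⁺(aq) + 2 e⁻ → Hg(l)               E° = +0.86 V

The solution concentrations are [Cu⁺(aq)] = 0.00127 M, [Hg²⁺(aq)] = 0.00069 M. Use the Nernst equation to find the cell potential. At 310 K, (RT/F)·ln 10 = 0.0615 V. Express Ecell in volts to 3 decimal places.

+0.431 V

Since E°(Hg²⁺/Hg) > E°(Cu⁺/Cu), Hg²⁺/Hg serves as the cathode.
The standard potential is +0.86 − (+0.51) = +0.35 V and the balanced reaction transfers n = 2 electrons.
Balancing gives Hg²⁺(aq) + 2 Cu(s) → Hg(l) + 2 Cu⁺(aq); hence Q = [Cu⁺(aq)]^2 / [Hg²⁺(aq)] = 0.00234 (log Q = −2.631).
Applying E = E° − (RT ln10/nF)·log Q gives +0.35 − (0.0615/2)(−2.631) = +0.431 V.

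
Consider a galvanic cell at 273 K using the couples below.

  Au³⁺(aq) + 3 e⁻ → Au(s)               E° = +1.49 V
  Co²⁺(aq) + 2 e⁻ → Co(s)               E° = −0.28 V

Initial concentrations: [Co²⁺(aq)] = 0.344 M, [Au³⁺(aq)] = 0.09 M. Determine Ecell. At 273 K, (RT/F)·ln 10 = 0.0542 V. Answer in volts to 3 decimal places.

+1.764 V

The Au³⁺/Au couple has the more positive E°, so it is the cathode; Co²⁺/Co is the anode.
E°cell = E°cat − E°an = +1.49 − (−0.28) = +1.77 V; n = 6.
Balancing gives 2 Au³⁺(aq) + 3 Co(s) → 2 Au(s) + 3 Co²⁺(aq); hence Q = [Co²⁺(aq)]^3 / [Au³⁺(aq)]^2 = 5.03 (log Q = 0.701).
E = E° − (0.0542/n)·log Q = +1.77 − (0.0542/6)(0.701) = +1.764 V.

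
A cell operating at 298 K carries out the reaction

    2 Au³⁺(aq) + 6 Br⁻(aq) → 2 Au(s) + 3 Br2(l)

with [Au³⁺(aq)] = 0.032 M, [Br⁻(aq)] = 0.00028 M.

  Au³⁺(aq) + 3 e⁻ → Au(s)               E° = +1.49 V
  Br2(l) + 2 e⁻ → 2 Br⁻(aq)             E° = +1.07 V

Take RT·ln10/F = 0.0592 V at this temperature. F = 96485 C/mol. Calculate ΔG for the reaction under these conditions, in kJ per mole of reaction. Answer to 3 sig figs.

E°cell = +1.49 − (+1.07) = +0.42 V; the balanced reaction transfers n = 6 electrons.
Q = 1 / ([Au³⁺(aq)]^2·[Br⁻(aq)]^6) = 2.03×10^24, so log Q = 24.307 and E = +0.42 − (0.0592/6)(24.307) = +0.1802 V.
Finally ΔG = −nFE = −(6)(96485 C/mol)(+0.1802 V) = −104 kJ/mol.

−104 kJ/mol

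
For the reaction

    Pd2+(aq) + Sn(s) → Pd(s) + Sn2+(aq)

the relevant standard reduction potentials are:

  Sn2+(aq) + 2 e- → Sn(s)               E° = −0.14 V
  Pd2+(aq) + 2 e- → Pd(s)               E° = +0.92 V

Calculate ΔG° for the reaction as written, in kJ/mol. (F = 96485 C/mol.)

−205 kJ/mol

In the reaction as written Pd2+(aq) is reduced, so the Pd²⁺/Pd couple is the cathode and Sn²⁺/Sn is the anode.
E°cell = +0.92 − (−0.14) = +1.06 V; balancing electrons gives n = 2.
ΔG° = −nFE°cell = −(2)(96485)(+1.06) J/mol = −205 kJ/mol.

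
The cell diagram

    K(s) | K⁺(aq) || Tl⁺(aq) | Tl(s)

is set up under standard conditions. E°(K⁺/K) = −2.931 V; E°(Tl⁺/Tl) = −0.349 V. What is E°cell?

By convention the left-hand electrode in cell notation is the anode (oxidation) and the right-hand electrode is the cathode (reduction).
E°cell = E°(right) − E°(left) = −0.349 − (−2.931) = +2.582 V.

+2.582 V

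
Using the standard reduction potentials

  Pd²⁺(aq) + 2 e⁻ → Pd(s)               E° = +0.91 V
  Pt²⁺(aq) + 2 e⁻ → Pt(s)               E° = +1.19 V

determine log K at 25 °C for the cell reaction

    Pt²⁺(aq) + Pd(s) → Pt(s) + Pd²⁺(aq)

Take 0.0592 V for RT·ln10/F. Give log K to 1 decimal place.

The Pt²⁺/Pt couple is reduced (cathode); E°cell = +1.19 − (+0.91) = +0.28 V with n = 2.
At equilibrium E = 0, so log K = nE°cell / 0.0592 = (2)(+0.28) / 0.0592 = 9.5.

log K = 9.5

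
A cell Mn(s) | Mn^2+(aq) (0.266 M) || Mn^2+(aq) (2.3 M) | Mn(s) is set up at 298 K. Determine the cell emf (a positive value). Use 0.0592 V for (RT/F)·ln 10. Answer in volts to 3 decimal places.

0.028 V

For a concentration cell E°cell = 0, since both electrodes use the same couple.
The compartment with the higher Mn^2+(aq) concentration (2.3 M) acts as the cathode; ions are reduced there and produced at the dilute (0.266 M) anode.
With n = 2, Ecell = −(0.0592/2)·log([dilute]/[conc]) = −(0.0592/2)·log(0.266/2.3) = +0.028 V.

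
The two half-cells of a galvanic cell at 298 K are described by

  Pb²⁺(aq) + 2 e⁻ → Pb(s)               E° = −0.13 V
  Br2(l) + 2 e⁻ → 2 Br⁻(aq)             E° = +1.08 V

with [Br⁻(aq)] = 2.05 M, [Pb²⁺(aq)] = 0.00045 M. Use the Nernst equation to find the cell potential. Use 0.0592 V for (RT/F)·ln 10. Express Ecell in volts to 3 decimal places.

+1.291 V

The Br₂/Br⁻ couple has the more positive E°, so it is the cathode; Pb²⁺/Pb is the anode.
The standard potential is +1.08 − (−0.13) = +1.21 V and the balanced reaction transfers n = 2 electrons.
The balanced reaction is Br2(l) + Pb(s) → 2 Br⁻(aq) + Pb²⁺(aq), so Q = [Br⁻(aq)]^2·[Pb²⁺(aq)] = 0.00189 and log Q = −2.723.
Applying E = E° − (RT ln10/nF)·log Q gives +1.21 − (0.0592/2)(−2.723) = +1.291 V.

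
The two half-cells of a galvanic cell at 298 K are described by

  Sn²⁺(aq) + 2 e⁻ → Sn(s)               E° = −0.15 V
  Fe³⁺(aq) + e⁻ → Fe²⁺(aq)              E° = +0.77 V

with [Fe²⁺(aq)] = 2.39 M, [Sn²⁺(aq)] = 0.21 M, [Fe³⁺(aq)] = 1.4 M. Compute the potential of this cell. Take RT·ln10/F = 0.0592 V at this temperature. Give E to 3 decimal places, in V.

Fe³⁺/Fe²⁺ is reduced (cathode, E° = +0.77 V) and Sn²⁺/Sn is oxidized (anode).
E°cell = +0.77 − (−0.15) = +0.92 V, with n = 2 electrons transferred.
Balancing gives 2 Fe³⁺(aq) + Sn(s) → 2 Fe²⁺(aq) + Sn²⁺(aq); hence Q = ([Fe²⁺(aq)]^2·[Sn²⁺(aq)]) / [Fe³⁺(aq)]^2 = 0.612 (log Q = −0.213).
Applying E = E° − (RT ln10/nF)·log Q gives +0.92 − (0.0592/2)(−0.213) = +0.926 V.

+0.926 V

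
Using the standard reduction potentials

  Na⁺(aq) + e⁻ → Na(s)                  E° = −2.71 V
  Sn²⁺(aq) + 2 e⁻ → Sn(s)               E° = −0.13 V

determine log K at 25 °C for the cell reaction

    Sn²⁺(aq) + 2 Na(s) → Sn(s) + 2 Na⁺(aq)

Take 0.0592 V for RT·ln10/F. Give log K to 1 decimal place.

The Sn²⁺/Sn couple is reduced (cathode); E°cell = −0.13 − (−2.71) = +2.58 V with n = 2.
At equilibrium E = 0, so log K = nE°cell / 0.0592 = (2)(+2.58) / 0.0592 = 87.2.

log K = 87.2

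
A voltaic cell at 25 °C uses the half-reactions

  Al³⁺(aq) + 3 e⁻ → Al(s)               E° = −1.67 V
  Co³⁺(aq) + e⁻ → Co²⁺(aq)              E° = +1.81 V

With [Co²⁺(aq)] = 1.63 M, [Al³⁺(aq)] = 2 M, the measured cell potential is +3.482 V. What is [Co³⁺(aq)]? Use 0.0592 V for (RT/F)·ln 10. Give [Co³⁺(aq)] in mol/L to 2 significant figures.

With Co³⁺/Co²⁺ at the cathode and Al³⁺/Al at the anode, E°cell = +1.81 − (−1.67) = +3.48 V (n = 3).
From the Nernst equation, log Q = n(E° − E)/0.0592 = 3·(+3.48 − (+3.482))/0.0592 = −0.101.
The balanced reaction is 3 Co³⁺(aq) + Al(s) → 3 Co²⁺(aq) + Al³⁺(aq), so Q = ([Co²⁺(aq)]^3·[Al³⁺(aq)]) / [Co³⁺(aq)]^3.
Solving for the unknown gives log [Co³⁺(aq)] = 0.346, so [Co³⁺(aq)] ≈ 2.2 M.

2.2 M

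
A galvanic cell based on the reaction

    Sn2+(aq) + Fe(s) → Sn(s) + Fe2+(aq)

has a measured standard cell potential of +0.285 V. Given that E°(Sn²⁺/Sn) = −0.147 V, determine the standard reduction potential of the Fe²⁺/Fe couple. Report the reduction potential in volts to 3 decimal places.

In the reaction as written the Sn²⁺/Sn couple is reduced (cathode) and Fe²⁺/Fe is oxidized (anode), so E°cell = E°(Sn²⁺/Sn) − E°(Fe²⁺/Fe).
E°(Fe²⁺/Fe) = E°(cathode) − E°cell = −0.147 − (+0.285) = −0.432 V.

−0.432 V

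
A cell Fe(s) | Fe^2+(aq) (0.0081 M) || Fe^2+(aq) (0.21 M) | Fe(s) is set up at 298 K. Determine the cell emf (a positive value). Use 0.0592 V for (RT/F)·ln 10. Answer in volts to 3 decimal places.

For a concentration cell E°cell = 0, since both electrodes use the same couple.
The compartment with the higher Fe^2+(aq) concentration (0.21 M) acts as the cathode; ions are reduced there and produced at the dilute (0.0081 M) anode.
With n = 2, Ecell = −(0.0592/2)·log([dilute]/[conc]) = −(0.0592/2)·log(0.0081/0.21) = +0.042 V.

0.042 V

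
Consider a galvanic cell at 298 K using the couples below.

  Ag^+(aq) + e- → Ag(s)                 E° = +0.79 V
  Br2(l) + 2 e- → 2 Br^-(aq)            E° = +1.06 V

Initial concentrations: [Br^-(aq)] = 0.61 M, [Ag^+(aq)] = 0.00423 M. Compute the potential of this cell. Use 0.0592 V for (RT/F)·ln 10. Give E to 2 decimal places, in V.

The Br₂/Br⁻ couple has the more positive E°, so it is the cathode; Ag⁺/Ag is the anode.
E°cell = +1.06 − (+0.79) = +0.27 V, with n = 2 electrons transferred.
Balancing gives Br2(l) + 2 Ag(s) → 2 Br^-(aq) + 2 Ag^+(aq); hence Q = [Br^-(aq)]^2·[Ag^+(aq)]^2 = 6.66×10^−6 (log Q = −5.177).
Applying E = E° − (RT ln10/nF)·log Q gives +0.27 − (0.0592/2)(−5.177) = +0.42 V.

+0.42 V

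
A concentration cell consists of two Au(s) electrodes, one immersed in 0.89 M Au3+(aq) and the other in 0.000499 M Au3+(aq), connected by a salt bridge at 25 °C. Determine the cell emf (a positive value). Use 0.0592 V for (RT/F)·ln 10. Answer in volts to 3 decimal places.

For a concentration cell E°cell = 0, since both electrodes use the same couple.
The compartment with the higher Au3+(aq) concentration (0.89 M) acts as the cathode; ions are reduced there and produced at the dilute (0.000499 M) anode.
With n = 3, Ecell = −(0.0592/3)·log([dilute]/[conc]) = −(0.0592/3)·log(0.000499/0.89) = +0.064 V.

0.064 V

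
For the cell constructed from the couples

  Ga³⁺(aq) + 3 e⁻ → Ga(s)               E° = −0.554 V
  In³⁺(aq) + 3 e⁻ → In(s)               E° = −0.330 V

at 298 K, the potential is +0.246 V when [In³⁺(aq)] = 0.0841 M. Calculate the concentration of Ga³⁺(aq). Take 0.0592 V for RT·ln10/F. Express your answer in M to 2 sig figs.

0.0065 M

The In³⁺/In couple has the larger reduction potential, so it is the cathode: E°cell = −0.330 − (−0.554) = +0.224 V and n = 3.
Rearranging E = E° − (0.0592/n)·log Q gives log Q = 3(+0.224 − (+0.246))/0.0592 = −1.115.
For In³⁺(aq) + Ga(s) → In(s) + Ga³⁺(aq), the reaction quotient is Q = [Ga³⁺(aq)] / [In³⁺(aq)].
Substituting the known concentrations and solving, log [Ga³⁺(aq)] = −2.190 and [Ga³⁺(aq)] = 0.0065 M.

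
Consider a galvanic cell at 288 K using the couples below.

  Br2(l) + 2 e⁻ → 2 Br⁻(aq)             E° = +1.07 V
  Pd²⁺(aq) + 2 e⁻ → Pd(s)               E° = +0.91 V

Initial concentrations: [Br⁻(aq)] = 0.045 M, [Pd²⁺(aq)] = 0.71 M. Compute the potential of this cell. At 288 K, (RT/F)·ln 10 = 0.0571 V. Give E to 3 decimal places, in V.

Br₂/Br⁻ is reduced (cathode, E° = +1.07 V) and Pd²⁺/Pd is oxidized (anode).
The standard potential is +1.07 − (+0.91) = +0.16 V and the balanced reaction transfers n = 2 electrons.
Balancing gives Br2(l) + Pd(s) → 2 Br⁻(aq) + Pd²⁺(aq); hence Q = [Br⁻(aq)]^2·[Pd²⁺(aq)] = 0.00144 (log Q = −2.842).
By the Nernst equation, E = +0.16 − (0.0571/2)·(−2.842) = +0.241 V.

+0.241 V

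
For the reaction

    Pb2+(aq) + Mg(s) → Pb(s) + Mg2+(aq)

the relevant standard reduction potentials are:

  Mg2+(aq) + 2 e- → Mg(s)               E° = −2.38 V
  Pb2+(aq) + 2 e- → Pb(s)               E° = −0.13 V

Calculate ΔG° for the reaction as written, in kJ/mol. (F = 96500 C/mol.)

−434 kJ/mol

In the reaction as written Pb2+(aq) is reduced, so the Pb²⁺/Pb couple is the cathode and Mg²⁺/Mg is the anode.
E°cell = −0.13 − (−2.38) = +2.25 V; balancing electrons gives n = 2.
ΔG° = −nFE°cell = −(2)(96500)(+2.25) J/mol = −434 kJ/mol.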